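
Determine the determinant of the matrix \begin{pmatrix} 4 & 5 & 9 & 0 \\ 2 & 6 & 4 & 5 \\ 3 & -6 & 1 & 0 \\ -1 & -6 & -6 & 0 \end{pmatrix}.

185

Expand along column 4 (it has 3 zeros):
  + (5) · M_24   where M_24 = det([4 5 9; 3 -6 1; -1 -6 -6]) = 37
det = (+1)·(5)·(37) = 185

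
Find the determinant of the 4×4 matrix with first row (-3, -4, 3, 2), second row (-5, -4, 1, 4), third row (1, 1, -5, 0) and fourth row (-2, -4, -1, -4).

Expand along row 3 (it has 1 zero):
  + (1) · M_31   where M_31 = det([-4 3 2; -4 1 4; -4 -1 -4]) = -80
  − (1) · M_32   where M_32 = det([-3 3 2; -5 1 4; -2 -1 -4]) = -70
  + (-5) · M_33   where M_33 = det([-3 -4 2; -5 -4 4; -2 -4 -4]) = 40
det = (+1)·(1)·(-80) + (-1)·(1)·(-70) + (+1)·(-5)·(40) = -210

-210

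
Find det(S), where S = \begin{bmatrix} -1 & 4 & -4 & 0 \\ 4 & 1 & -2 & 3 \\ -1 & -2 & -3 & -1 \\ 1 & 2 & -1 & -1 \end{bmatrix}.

-186

Expand along row 1 (it has 1 zero):
  + (-1) · M_11   where M_11 = det([1 -2 3; -2 -3 -1; 2 -1 -1]) = 34
  − (4) · M_12   where M_12 = det([4 -2 3; -1 -3 -1; 1 -1 -1]) = 24
  + (-4) · M_13   where M_13 = det([4 1 3; -1 -2 -1; 1 2 -1]) = 14
det = (+1)·(-1)·(34) + (-1)·(4)·(24) + (+1)·(-4)·(14) = -186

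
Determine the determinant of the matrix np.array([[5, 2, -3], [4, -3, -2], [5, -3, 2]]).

Expand along column 1:
  + 5 · |-3 -2; -3 2| = 5·(-6 − 6) = -60
  − 4 · |2 -3; -3 2| = −4·(4 − 9) = 20
  + 5 · |2 -3; -3 -2| = 5·(-4 − 9) = -65
Sum: (-60) + (20) + (-65) = -105

The determinant is -105.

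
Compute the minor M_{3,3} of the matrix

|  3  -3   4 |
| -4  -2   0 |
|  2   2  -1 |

Delete row 3 and column 3; the remaining 2×2 submatrix is [3 -3; -4 -2].
Its determinant is 3·(-2) − (-3)·(-4) = -18.

-18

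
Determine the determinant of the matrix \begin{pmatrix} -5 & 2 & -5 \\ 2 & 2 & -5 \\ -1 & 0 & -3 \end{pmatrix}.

42

Expand along column 2:
  − 2 · |2 -5; -1 -3| = −2·(-6 − 5) = 22
  + 2 · |-5 -5; -1 -3| = 2·(15 − 5) = 20
Sum: (22) + (20) = 42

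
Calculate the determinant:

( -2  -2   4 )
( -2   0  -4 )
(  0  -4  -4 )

The determinant is 80.

Expand along row 2:
  − (-2) · |-2 4; -4 -4| = −(-2)·(8 − (-16)) = 48
  − (-4) · |-2 -2; 0 -4| = −(-4)·(8 − 0) = 32
Sum: (48) + (32) = 80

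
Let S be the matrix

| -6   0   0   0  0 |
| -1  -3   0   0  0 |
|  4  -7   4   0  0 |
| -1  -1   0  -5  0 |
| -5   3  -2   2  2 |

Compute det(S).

The determinant is -720.

S is lower triangular, so det(S) is the product of the diagonal entries:
det = (-6) · (-3) · (4) · (-5) · (2) = -720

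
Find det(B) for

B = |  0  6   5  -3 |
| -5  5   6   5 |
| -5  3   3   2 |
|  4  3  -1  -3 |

Expand along row 1 (it has 1 zero):
  − (6) · M_12   where M_12 = det([-5 6 5; -5 3 2; 4 -1 -3]) = -42
  + (5) · M_13   where M_13 = det([-5 5 5; -5 3 2; 4 3 -3]) = -95
  − (-3) · M_14   where M_14 = det([-5 5 6; -5 3 3; 4 3 -1]) = -67
det = (-1)·(6)·(-42) + (+1)·(5)·(-95) + (-1)·(-3)·(-67) = -424

|B| = -424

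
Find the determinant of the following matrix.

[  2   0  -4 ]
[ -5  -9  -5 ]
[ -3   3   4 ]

The determinant is 126.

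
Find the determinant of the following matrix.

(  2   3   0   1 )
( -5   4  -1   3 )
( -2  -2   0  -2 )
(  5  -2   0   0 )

-24

Expand along column 3 (it has 3 zeros):
  − (-1) · M_23   where M_23 = det([2 3 1; -2 -2 -2; 5 -2 0]) = -24
det = (-1)·(-1)·(-24) = -24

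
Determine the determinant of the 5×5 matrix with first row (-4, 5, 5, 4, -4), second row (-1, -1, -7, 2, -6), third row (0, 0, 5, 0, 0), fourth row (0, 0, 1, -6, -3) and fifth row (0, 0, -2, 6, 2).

The determinant is 270.

The matrix is block upper-triangular with a 2×2 block and a 3×3 block on the diagonal, so its determinant equals the product of the determinants of the diagonal blocks.
det of the 2×2 block = 9
det of the 3×3 block = 30
det = (9)·(30) = 270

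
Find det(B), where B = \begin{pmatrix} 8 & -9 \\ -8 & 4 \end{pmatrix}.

det(B) = 8·4 − (-9)·(-8) = 32 − 72 = -40

-40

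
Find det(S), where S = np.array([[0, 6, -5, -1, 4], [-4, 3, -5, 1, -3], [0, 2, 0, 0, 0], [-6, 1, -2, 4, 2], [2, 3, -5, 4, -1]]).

det(S) = -3092

Expand along row 3 (it has 4 zeros):
  − (2) · M_32   where M_32 = det([0 -5 -1 4; -4 -5 1 -3; -6 -2 4 2; 2 -5 4 -1]) = 1546
det = (-1)·(2)·(1546) = -3092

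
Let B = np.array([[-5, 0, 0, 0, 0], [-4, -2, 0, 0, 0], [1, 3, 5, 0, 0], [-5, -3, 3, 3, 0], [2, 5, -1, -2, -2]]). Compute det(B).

B is lower triangular, so det(B) is the product of the diagonal entries:
det = (-5) · (-2) · (5) · (3) · (-2) = -300

The determinant is -300.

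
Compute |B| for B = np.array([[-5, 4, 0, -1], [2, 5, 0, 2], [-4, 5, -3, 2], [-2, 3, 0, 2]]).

The determinant is 204.

Expand along column 3 (it has 3 zeros):
  + (-3) · M_33   where M_33 = det([-5 4 -1; 2 5 2; -2 3 2]) = -68
det = (+1)·(-3)·(-68) = 204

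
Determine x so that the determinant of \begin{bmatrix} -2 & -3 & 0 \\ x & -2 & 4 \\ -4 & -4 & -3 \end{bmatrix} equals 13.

Expanding along the column containing x, det(M) is linear in x: det(M) = (-9)·x + (4).
Set (-9)·x + (4) = 13  ⇒  (-9)·x = 9  ⇒  x = -1.

x = -1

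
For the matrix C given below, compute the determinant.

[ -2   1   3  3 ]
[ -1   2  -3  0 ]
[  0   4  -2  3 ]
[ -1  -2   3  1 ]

Expand along row 2 (it has 1 zero):
  − (-1) · M_21   where M_21 = det([1 3 3; 4 -2 3; -2 3 1]) = -17
  + (2) · M_22   where M_22 = det([-2 3 3; 0 -2 3; -1 3 1]) = 7
  − (-3) · M_23   where M_23 = det([-2 1 3; 0 4 3; -1 -2 1]) = -11
det = (-1)·(-1)·(-17) + (+1)·(2)·(7) + (-1)·(-3)·(-11) = -36

-36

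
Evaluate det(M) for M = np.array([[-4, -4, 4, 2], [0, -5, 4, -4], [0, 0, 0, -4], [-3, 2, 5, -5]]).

Expand along row 3 (it has 3 zeros):
  − (-4) · M_34   where M_34 = det([-4 -4 4; 0 -5 4; -3 2 5]) = 120
det = (-1)·(-4)·(120) = 480

480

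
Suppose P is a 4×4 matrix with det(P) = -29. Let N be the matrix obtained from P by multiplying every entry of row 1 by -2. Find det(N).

Scaling one row by -2 multiplies the determinant by -2.
det(N) = (-2)·(-29) = 58

58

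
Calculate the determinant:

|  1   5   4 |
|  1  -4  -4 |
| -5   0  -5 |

Expand along row 3:
  + (-5) · |5 4; -4 -4| = (-5)·(-20 − (-16)) = 20
  + (-5) · |1 5; 1 -4| = (-5)·(-4 − 5) = 45
Sum: (20) + (45) = 65

The determinant is 65.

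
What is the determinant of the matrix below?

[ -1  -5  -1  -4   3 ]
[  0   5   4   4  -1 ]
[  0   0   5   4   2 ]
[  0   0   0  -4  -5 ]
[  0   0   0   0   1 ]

The matrix is upper triangular, so the determinant is the product of the diagonal entries:
det = (-1) · (5) · (5) · (-4) · (1) = 100

The determinant is 100.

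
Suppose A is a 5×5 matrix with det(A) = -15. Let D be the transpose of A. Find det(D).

det(Aᵀ) = det(A).
det(D) = (1)·(-15) = -15

-15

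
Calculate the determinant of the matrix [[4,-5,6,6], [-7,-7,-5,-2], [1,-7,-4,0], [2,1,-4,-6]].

Expand along row 3 (it has 1 zero):
  + (1) · M_31   where M_31 = det([-5 6 6; -7 -5 -2; 1 -4 -6]) = -176
  − (-7) · M_32   where M_32 = det([4 6 6; -7 -5 -2; 2 -4 -6]) = 40
  + (-4) · M_33   where M_33 = det([4 -5 6; -7 -7 -2; 2 1 -6]) = 448
det = (+1)·(1)·(-176) + (-1)·(-7)·(40) + (+1)·(-4)·(448) = -1688

-1688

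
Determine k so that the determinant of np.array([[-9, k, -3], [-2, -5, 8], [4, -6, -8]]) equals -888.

Expanding along the column containing k, det(B) is linear in k: det(B) = (16)·k + (-888).
Set (16)·k + (-888) = -888  ⇒  (16)·k = 0  ⇒  k = 0.

k = 0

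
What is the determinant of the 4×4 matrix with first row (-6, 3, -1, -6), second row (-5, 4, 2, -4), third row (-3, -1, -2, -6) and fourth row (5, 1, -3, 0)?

Expand along row 4 (it has 1 zero):
  − (5) · M_41   where M_41 = det([3 -1 -6; 4 2 -4; -1 -2 -6]) = -52
  + (1) · M_42   where M_42 = det([-6 -1 -6; -5 2 -4; -3 -2 -6]) = 42
  − (-3) · M_43   where M_43 = det([-6 3 -6; -5 4 -4; -3 -1 -6]) = 12
det = (-1)·(5)·(-52) + (+1)·(1)·(42) + (-1)·(-3)·(12) = 338

338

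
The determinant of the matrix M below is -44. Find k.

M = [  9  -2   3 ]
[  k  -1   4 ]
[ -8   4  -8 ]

k = 3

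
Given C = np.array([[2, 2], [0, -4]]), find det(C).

|C| = -8

det(C) = 2·(-4) − 2·0 = -8 − 0 = -8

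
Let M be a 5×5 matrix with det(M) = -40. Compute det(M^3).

det(M^3) = (det M)^3 = (-40)^3 = -64000

-64000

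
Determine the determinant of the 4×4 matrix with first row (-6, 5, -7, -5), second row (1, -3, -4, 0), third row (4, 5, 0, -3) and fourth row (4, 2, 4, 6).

Expand along row 2 (it has 1 zero):
  − (1) · M_21   where M_21 = det([5 -7 -5; 5 0 -3; 2 4 6]) = 212
  + (-3) · M_22   where M_22 = det([-6 -7 -5; 4 0 -3; 4 4 6]) = 100
  − (-4) · M_23   where M_23 = det([-6 5 -5; 4 5 -3; 4 2 6]) = -336
det = (-1)·(1)·(212) + (+1)·(-3)·(100) + (-1)·(-4)·(-336) = -1856

-1856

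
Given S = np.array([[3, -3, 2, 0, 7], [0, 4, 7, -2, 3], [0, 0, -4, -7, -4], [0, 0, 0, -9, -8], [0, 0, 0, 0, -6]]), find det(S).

S is upper triangular, so det(S) is the product of the diagonal entries:
det = (3) · (4) · (-4) · (-9) · (-6) = -2592

det(S) = -2592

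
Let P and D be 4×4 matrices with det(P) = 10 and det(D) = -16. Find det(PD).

-160

det(PD) = det(P)·det(D) = (10)·(-16) = -160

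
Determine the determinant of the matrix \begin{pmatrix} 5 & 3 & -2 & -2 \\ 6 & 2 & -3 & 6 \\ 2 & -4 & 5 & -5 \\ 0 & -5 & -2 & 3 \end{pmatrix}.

Expand along row 4 (it has 1 zero):
  + (-5) · M_42   where M_42 = det([5 -2 -2; 6 -3 6; 2 5 -5]) = -231
  − (-2) · M_43   where M_43 = det([5 3 -2; 6 2 6; 2 -4 -5]) = 252
  + (3) · M_44   where M_44 = det([5 3 -2; 6 2 -3; 2 -4 5]) = -62
det = (+1)·(-5)·(-231) + (-1)·(-2)·(252) + (+1)·(3)·(-62) = 1473

The determinant is 1473.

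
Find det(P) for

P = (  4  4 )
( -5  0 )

The determinant is 20.

det(P) = 4·0 − 4·(-5) = 0 − (-20) = 20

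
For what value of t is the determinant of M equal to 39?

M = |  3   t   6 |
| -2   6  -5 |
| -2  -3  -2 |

2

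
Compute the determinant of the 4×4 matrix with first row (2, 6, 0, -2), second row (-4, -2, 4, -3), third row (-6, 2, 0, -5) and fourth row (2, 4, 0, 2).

-464

Expand along column 3 (it has 3 zeros):
  − (4) · M_23   where M_23 = det([2 6 -2; -6 2 -5; 2 4 2]) = 116
det = (-1)·(4)·(116) = -464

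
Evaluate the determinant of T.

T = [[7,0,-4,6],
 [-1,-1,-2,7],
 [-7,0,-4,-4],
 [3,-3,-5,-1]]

Expand along column 2 (it has 2 zeros):
  + (-1) · M_22   where M_22 = det([7 -4 6; -7 -4 -4; 3 -5 -1]) = 246
  + (-3) · M_42   where M_42 = det([7 -4 6; -1 -2 7; -7 -4 -4]) = 404
det = (+1)·(-1)·(246) + (+1)·(-3)·(404) = -1458

The determinant is -1458.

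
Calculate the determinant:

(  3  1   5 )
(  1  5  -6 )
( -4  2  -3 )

Expand along row 1:
  + 3 · |5 -6; 2 -3| = 3·(-15 − (-12)) = -9
  − 1 · |1 -6; -4 -3| = −1·(-3 − 24) = 27
  + 5 · |1 5; -4 2| = 5·(2 − (-20)) = 110
Sum: (-9) + (27) + (110) = 128

128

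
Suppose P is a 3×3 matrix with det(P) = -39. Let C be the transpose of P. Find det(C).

det(Pᵀ) = det(P).
det(C) = (1)·(-39) = -39

-39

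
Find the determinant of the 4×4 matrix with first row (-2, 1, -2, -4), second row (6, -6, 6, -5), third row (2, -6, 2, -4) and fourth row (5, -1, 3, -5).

The determinant is 244.

Expand along row 1:
  + (-2) · M_11   where M_11 = det([-6 6 -5; -6 2 -4; -1 3 -5]) = -88
  − (1) · M_12   where M_12 = det([6 6 -5; 2 2 -4; 5 3 -5]) = -28
  + (-2) · M_13   where M_13 = det([6 -6 -5; 2 -6 -4; 5 -1 -5]) = 76
  − (-4) · M_14   where M_14 = det([6 -6 6; 2 -6 2; 5 -1 3]) = 48
det = (+1)·(-2)·(-88) + (-1)·(1)·(-28) + (+1)·(-2)·(76) + (-1)·(-4)·(48) = 244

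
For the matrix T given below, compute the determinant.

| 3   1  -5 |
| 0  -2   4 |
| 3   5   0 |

Expand along column 1:
  + 3 · |-2 4; 5 0| = 3·(0 − 20) = -60
  + 3 · |1 -5; -2 4| = 3·(4 − 10) = -18
Sum: (-60) + (-18) = -78

|T| = -78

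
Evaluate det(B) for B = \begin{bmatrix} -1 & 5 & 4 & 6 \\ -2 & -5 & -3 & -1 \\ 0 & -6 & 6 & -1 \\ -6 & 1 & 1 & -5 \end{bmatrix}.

det(B) = -2366

Expand along row 3 (it has 1 zero):
  − (-6) · M_32   where M_32 = det([-1 4 6; -2 -3 -1; -6 1 -5]) = -152
  + (6) · M_33   where M_33 = det([-1 5 6; -2 -5 -1; -6 1 -5]) = -238
  − (-1) · M_34   where M_34 = det([-1 5 4; -2 -5 -3; -6 1 1]) = -26
det = (-1)·(-6)·(-152) + (+1)·(6)·(-238) + (-1)·(-1)·(-26) = -2366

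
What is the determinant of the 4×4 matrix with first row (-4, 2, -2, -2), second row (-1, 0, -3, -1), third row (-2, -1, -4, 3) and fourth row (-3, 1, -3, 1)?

30

Expand along row 2 (it has 1 zero):
  − (-1) · M_21   where M_21 = det([2 -2 -2; -1 -4 3; 1 -3 1]) = -12
  − (-3) · M_23   where M_23 = det([-4 2 -2; -2 -1 3; -3 1 1]) = 12
  + (-1) · M_24   where M_24 = det([-4 2 -2; -2 -1 -4; -3 1 -3]) = -6
det = (-1)·(-1)·(-12) + (-1)·(-3)·(12) + (+1)·(-1)·(-6) = 30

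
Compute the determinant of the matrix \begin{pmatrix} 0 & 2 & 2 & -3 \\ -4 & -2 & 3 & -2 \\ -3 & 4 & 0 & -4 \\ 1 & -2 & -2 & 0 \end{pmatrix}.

206

Expand along row 1 (it has 1 zero):
  − (2) · M_12   where M_12 = det([-4 3 -2; -3 0 -4; 1 -2 0]) = 8
  + (2) · M_13   where M_13 = det([-4 -2 -2; -3 4 -4; 1 -2 0]) = 36
  − (-3) · M_14   where M_14 = det([-4 -2 3; -3 4 0; 1 -2 -2]) = 50
det = (-1)·(2)·(8) + (+1)·(2)·(36) + (-1)·(-3)·(50) = 206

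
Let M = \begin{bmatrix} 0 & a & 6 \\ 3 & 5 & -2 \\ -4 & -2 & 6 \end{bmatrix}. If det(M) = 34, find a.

Expanding along the row containing a, det(M) is linear in a: det(M) = (-10)·a + (84).
Set (-10)·a + (84) = 34  ⇒  (-10)·a = -50  ⇒  a = 5.

a = 5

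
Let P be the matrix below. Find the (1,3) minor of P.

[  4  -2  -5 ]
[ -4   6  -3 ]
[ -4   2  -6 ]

Delete row 1 and column 3; the remaining 2×2 submatrix is [-4 6; -4 2].
Its determinant is (-4)·2 − 6·(-4) = 16.

16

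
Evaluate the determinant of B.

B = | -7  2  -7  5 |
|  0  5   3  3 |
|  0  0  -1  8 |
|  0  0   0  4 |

The determinant is 140.

B is upper triangular, so det(B) is the product of the diagonal entries:
det = (-7) · (5) · (-1) · (4) = 140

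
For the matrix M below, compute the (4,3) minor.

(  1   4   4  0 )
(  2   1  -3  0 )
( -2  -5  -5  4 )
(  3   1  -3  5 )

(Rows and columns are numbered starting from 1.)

Delete row 4 and column 3; the remaining 3×3 submatrix is [1 4 0; 2 1 0; -2 -5 4].
Its determinant is -28.

-28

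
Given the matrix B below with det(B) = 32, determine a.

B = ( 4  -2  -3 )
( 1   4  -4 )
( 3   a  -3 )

a = 2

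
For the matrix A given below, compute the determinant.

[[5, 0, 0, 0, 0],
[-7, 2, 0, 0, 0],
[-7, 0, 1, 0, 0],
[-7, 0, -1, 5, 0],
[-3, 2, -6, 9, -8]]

A is lower triangular, so det(A) is the product of the diagonal entries:
det = (5) · (2) · (1) · (5) · (-8) = -400

-400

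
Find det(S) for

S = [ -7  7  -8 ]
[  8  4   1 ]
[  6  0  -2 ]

Expand along row 3:
  + 6 · |7 -8; 4 1| = 6·(7 − (-32)) = 234
  + (-2) · |-7 7; 8 4| = (-2)·(-28 − 56) = 168
Sum: (234) + (168) = 402

402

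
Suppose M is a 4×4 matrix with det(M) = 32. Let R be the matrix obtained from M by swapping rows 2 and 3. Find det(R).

det(R) = -32

Swapping two rows multiplies the determinant by −1.
det(R) = (-1)·(32) = -32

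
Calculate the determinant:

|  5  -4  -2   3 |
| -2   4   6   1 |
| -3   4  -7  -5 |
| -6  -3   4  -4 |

Expand along row 1:
  + (5) · M_11   where M_11 = det([4 6 1; 4 -7 -5; -3 4 -4]) = 373
  − (-4) · M_12   where M_12 = det([-2 6 1; -3 -7 -5; -6 4 -4]) = -42
  + (-2) · M_13   where M_13 = det([-2 4 1; -3 4 -5; -6 -3 -4]) = 167
  − (3) · M_14   where M_14 = det([-2 4 6; -3 4 -7; -6 -3 4]) = 424
det = (+1)·(5)·(373) + (-1)·(-4)·(-42) + (+1)·(-2)·(167) + (-1)·(3)·(424) = 91

91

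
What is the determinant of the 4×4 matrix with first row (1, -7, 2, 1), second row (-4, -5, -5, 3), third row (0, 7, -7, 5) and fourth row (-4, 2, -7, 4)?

Expand along row 3 (it has 1 zero):
  − (7) · M_32   where M_32 = det([1 2 1; -4 -5 3; -4 -7 4]) = 17
  + (-7) · M_33   where M_33 = det([1 -7 1; -4 -5 3; -4 2 4]) = -82
  − (5) · M_34   where M_34 = det([1 -7 2; -4 -5 -5; -4 2 -7]) = 45
det = (-1)·(7)·(17) + (+1)·(-7)·(-82) + (-1)·(5)·(45) = 230

The determinant is 230.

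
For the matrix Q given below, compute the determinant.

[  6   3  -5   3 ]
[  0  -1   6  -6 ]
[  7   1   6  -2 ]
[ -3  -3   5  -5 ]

Expand along row 2 (it has 1 zero):
  + (-1) · M_22   where M_22 = det([6 -5 3; 7 6 -2; -3 5 -5]) = -166
  − (6) · M_23   where M_23 = det([6 3 3; 7 1 -2; -3 -3 -5]) = 3
  + (-6) · M_24   where M_24 = det([6 3 -5; 7 1 6; -3 -3 5]) = 69
det = (+1)·(-1)·(-166) + (-1)·(6)·(3) + (+1)·(-6)·(69) = -266

-266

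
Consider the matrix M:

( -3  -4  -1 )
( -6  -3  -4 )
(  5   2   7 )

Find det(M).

Expand along row 1:
  + (-3) · |-3 -4; 2 7| = (-3)·(-21 − (-8)) = 39
  − (-4) · |-6 -4; 5 7| = −(-4)·(-42 − (-20)) = -88
  + (-1) · |-6 -3; 5 2| = (-1)·(-12 − (-15)) = -3
Sum: (39) + (-88) + (-3) = -52

|M| = -52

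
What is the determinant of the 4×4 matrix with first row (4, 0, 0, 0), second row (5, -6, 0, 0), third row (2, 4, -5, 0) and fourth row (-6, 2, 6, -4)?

The determinant is -480.

The matrix is lower triangular, so the determinant is the product of the diagonal entries:
det = (4) · (-6) · (-5) · (-4) = -480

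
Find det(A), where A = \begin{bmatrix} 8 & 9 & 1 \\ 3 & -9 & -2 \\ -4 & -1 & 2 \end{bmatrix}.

-181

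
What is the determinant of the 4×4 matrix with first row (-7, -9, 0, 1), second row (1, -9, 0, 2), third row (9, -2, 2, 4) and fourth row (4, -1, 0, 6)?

Expand along column 3 (it has 3 zeros):
  + (2) · M_33   where M_33 = det([-7 -9 1; 1 -9 2; 4 -1 6]) = 381
det = (+1)·(2)·(381) = 762

The determinant is 762.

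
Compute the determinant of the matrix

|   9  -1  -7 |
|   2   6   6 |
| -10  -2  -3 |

Expand along row 1:
  + 9 · |6 6; -2 -3| = 9·(-18 − (-12)) = -54
  − (-1) · |2 6; -10 -3| = −(-1)·(-6 − (-60)) = 54
  + (-7) · |2 6; -10 -2| = (-7)·(-4 − (-60)) = -392
Sum: (-54) + (54) + (-392) = -392

-392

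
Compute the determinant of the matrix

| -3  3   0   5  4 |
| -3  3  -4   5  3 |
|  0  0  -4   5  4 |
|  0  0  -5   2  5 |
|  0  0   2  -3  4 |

The determinant is 0.

The matrix is block upper-triangular with a 2×2 block and a 3×3 block on the diagonal, so its determinant equals the product of the determinants of the diagonal blocks.
det of the 2×2 block = 0
det of the 3×3 block = 102
det = (0)·(102) = 0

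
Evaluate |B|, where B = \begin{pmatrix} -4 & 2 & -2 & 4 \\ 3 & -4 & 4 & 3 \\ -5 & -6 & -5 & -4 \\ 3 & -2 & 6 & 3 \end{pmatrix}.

648

Expand along row 1:
  + (-4) · M_11   where M_11 = det([-4 4 3; -6 -5 -4; -2 6 3]) = -70
  − (2) · M_12   where M_12 = det([3 4 3; -5 -5 -4; 3 6 3]) = -6
  + (-2) · M_13   where M_13 = det([3 -4 3; -5 -6 -4; 3 -2 3]) = -6
  − (4) · M_14   where M_14 = det([3 -4 4; -5 -6 -5; 3 -2 6]) = -86
det = (+1)·(-4)·(-70) + (-1)·(2)·(-6) + (+1)·(-2)·(-6) + (-1)·(4)·(-86) = 648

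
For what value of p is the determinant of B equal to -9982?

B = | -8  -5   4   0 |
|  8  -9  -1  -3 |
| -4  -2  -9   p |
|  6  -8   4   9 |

Expanding along the row containing p, det(B) is linear in p: det(B) = (-502)·p + (-13998).
Set (-502)·p + (-13998) = -9982  ⇒  (-502)·p = 4016  ⇒  p = -8.

p = -8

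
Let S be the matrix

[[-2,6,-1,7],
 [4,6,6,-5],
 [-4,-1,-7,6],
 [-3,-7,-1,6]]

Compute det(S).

Expand along row 1:
  + (-2) · M_11   where M_11 = det([6 6 -5; -1 -7 6; -7 -1 6]) = -192
  − (6) · M_12   where M_12 = det([4 6 -5; -4 -7 6; -3 -1 6]) = -23
  + (-1) · M_13   where M_13 = det([4 6 -5; -4 -1 6; -3 -7 6]) = 55
  − (7) · M_14   where M_14 = det([4 6 6; -4 -1 -7; -3 -7 -1]) = 60
det = (+1)·(-2)·(-192) + (-1)·(6)·(-23) + (+1)·(-1)·(55) + (-1)·(7)·(60) = 47

47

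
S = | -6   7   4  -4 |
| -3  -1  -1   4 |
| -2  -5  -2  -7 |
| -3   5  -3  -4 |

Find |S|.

The determinant is -2502.

Expand along row 1:
  + (-6) · M_11   where M_11 = det([-1 -1 4; -5 -2 -7; 5 -3 -4]) = 168
  − (7) · M_12   where M_12 = det([-3 -1 4; -2 -2 -7; -3 -3 -4]) = 26
  + (4) · M_13   where M_13 = det([-3 -1 4; -2 -5 -7; -3 5 -4]) = -278
  − (-4) · M_14   where M_14 = det([-3 -1 -1; -2 -5 -2; -3 5 -3]) = -50
det = (+1)·(-6)·(168) + (-1)·(7)·(26) + (+1)·(4)·(-278) + (-1)·(-4)·(-50) = -2502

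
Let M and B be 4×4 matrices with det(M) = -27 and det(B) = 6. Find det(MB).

|MB| = -162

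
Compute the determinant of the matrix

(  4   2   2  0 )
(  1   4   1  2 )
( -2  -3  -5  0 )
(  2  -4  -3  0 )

Expand along column 4 (it has 3 zeros):
  + (2) · M_24   where M_24 = det([4 2 2; -2 -3 -5; 2 -4 -3]) = -48
det = (+1)·(2)·(-48) = -96

-96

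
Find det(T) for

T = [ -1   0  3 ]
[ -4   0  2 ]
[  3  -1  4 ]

Expand along column 2:
  − (-1) · |-1 3; -4 2| = −(-1)·(-2 − (-12)) = 10

|T| = 10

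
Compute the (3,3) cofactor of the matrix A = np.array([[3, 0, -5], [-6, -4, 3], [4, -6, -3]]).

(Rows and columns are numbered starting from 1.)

-12

Delete row 3 and column 3; the remaining 2×2 submatrix is [3 0; -6 -4].
Its determinant is 3·(-4) − 0·(-6) = -12.
The cofactor carries sign (−1)^(3+3) = +1, so C_{3,3} = +(-12) = -12.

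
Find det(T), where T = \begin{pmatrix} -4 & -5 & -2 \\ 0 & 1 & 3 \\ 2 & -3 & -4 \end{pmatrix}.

det(T) = -46

Expand along column 1:
  + (-4) · |1 3; -3 -4| = (-4)·(-4 − (-9)) = -20
  + 2 · |-5 -2; 1 3| = 2·(-15 − (-2)) = -26
Sum: (-20) + (-26) = -46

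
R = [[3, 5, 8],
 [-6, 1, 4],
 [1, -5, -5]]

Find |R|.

|R| = 147

Expand along row 1:
  + 3 · |1 4; -5 -5| = 3·(-5 − (-20)) = 45
  − 5 · |-6 4; 1 -5| = −5·(30 − 4) = -130
  + 8 · |-6 1; 1 -5| = 8·(30 − 1) = 232
Sum: (45) + (-130) + (232) = 147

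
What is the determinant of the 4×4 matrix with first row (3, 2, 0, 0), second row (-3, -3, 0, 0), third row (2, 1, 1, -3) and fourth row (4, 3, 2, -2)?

The matrix is block lower-triangular with a 2×2 block and a 2×2 block on the diagonal, so its determinant equals the product of the determinants of the diagonal blocks.
det of the 2×2 block = -3
det of the 2×2 block = 4
det = (-3)·(4) = -12

The determinant is -12.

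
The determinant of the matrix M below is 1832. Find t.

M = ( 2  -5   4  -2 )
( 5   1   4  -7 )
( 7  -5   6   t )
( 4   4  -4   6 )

Expanding along the row containing t, det(M) is linear in t: det(M) = (156)·t + (584).
Set (156)·t + (584) = 1832  ⇒  (156)·t = 1248  ⇒  t = 8.

t = 8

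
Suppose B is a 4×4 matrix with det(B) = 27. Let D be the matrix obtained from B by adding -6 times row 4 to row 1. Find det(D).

Adding a multiple of one row to another leaves the determinant unchanged.
det(D) = (1)·(27) = 27

The determinant is 27.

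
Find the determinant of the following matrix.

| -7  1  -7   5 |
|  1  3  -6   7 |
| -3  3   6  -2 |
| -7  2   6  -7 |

1181

Expand along row 1:
  + (-7) · M_11   where M_11 = det([3 -6 7; 3 6 -2; 2 6 -7]) = -150
  − (1) · M_12   where M_12 = det([1 -6 7; -3 6 -2; -7 6 -7]) = 180
  + (-7) · M_13   where M_13 = det([1 3 7; -3 3 -2; -7 2 -7]) = 67
  − (5) · M_14   where M_14 = det([1 3 -6; -3 3 6; -7 2 6]) = -156
det = (+1)·(-7)·(-150) + (-1)·(1)·(180) + (+1)·(-7)·(67) + (-1)·(5)·(-156) = 1181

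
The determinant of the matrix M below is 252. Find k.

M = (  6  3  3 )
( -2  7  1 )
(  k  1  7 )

4

Expanding along the column containing k, det(M) is linear in k: det(M) = (-18)·k + (324).
Set (-18)·k + (324) = 252  ⇒  (-18)·k = -72  ⇒  k = 4.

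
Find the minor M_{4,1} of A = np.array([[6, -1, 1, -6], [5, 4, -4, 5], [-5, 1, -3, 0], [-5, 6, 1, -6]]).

38

Delete row 4 and column 1; the remaining 3×3 submatrix is [-1 1 -6; 4 -4 5; 1 -3 0].
Its determinant is 38.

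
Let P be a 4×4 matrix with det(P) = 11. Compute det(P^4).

det(P^4) = (det P)^4 = (11)^4 = 14641

14641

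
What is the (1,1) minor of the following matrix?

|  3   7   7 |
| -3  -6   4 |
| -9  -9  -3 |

54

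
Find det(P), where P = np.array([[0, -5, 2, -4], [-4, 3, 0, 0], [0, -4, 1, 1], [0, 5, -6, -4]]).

The determinant is -432.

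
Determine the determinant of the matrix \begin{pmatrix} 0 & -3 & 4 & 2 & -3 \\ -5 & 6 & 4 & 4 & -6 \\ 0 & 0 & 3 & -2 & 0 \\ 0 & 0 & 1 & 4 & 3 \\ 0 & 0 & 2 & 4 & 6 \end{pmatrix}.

The matrix is block upper-triangular with a 2×2 block and a 3×3 block on the diagonal, so its determinant equals the product of the determinants of the diagonal blocks.
det of the 2×2 block = -15
det of the 3×3 block = 36
det = (-15)·(36) = -540

-540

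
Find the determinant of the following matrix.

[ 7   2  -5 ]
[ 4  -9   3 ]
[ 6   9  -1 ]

The determinant is -532.

Expand along column 1:
  + 7 · |-9 3; 9 -1| = 7·(9 − 27) = -126
  − 4 · |2 -5; 9 -1| = −4·(-2 − (-45)) = -172
  + 6 · |2 -5; -9 3| = 6·(6 − 45) = -234
Sum: (-126) + (-172) + (-234) = -532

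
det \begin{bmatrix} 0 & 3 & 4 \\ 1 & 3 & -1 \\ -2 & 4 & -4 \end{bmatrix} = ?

58

Expand along column 1:
  − 1 · |3 4; 4 -4| = −1·(-12 − 16) = 28
  + (-2) · |3 4; 3 -1| = (-2)·(-3 − 12) = 30
Sum: (28) + (30) = 58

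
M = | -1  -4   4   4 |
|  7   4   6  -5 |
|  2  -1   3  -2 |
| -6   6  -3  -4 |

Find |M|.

945

Expand along row 1:
  + (-1) · M_11   where M_11 = det([4 6 -5; -1 3 -2; 6 -3 -4]) = -93
  − (-4) · M_12   where M_12 = det([7 6 -5; 2 3 -2; -6 -3 -4]) = -66
  + (4) · M_13   where M_13 = det([7 4 -5; 2 -1 -2; -6 6 -4]) = 162
  − (4) · M_14   where M_14 = det([7 4 6; 2 -1 3; -6 6 -3]) = -117
det = (+1)·(-1)·(-93) + (-1)·(-4)·(-66) + (+1)·(4)·(162) + (-1)·(4)·(-117) = 945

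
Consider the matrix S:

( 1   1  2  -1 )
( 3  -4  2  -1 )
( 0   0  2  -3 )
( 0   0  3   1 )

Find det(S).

S is block upper-triangular with a 2×2 block and a 2×2 block on the diagonal, so its determinant equals the product of the determinants of the diagonal blocks.
det of the 2×2 block = -7
det of the 2×2 block = 11
det = (-7)·(11) = -77

-77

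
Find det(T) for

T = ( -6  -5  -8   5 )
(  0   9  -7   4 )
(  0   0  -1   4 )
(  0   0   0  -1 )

det(T) = -54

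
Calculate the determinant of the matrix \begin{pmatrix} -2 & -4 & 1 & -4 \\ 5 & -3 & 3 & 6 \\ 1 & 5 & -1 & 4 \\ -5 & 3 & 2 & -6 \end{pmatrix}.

Expand along row 1:
  + (-2) · M_11   where M_11 = det([-3 3 6; 5 -1 4; 3 2 -6]) = 210
  − (-4) · M_12   where M_12 = det([5 3 6; 1 -1 4; -5 2 -6]) = -70
  + (1) · M_13   where M_13 = det([5 -3 6; 1 5 4; -5 3 -6]) = 0
  − (-4) · M_14   where M_14 = det([5 -3 3; 1 5 -1; -5 3 2]) = 140
det = (+1)·(-2)·(210) + (-1)·(-4)·(-70) + (+1)·(1)·(0) + (-1)·(-4)·(140) = -140

-140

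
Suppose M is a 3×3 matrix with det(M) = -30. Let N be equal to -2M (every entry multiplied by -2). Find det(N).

|N| = 240

For a 3×3 matrix, det(-2M) = (-2)^3·det(M) = -8·det(M).
det(N) = (-8)·(-30) = 240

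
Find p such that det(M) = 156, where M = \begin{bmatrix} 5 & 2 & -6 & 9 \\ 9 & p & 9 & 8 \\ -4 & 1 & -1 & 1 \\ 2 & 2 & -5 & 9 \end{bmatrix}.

p = -8

Expanding along the column containing p, det(M) is linear in p: det(M) = (-50)·p + (-244).
Set (-50)·p + (-244) = 156  ⇒  (-50)·p = 400  ⇒  p = -8.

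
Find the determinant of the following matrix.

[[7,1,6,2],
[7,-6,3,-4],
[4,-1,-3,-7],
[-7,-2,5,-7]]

-4974

Expand along row 1:
  + (7) · M_11   where M_11 = det([-6 3 -4; -1 -3 -7; -2 5 -7]) = -271
  − (1) · M_12   where M_12 = det([7 3 -4; 4 -3 -7; -7 5 -7]) = 627
  + (6) · M_13   where M_13 = det([7 -6 -4; 4 -1 -7; -7 -2 -7]) = -451
  − (2) · M_14   where M_14 = det([7 -6 3; 4 -1 -3; -7 -2 5]) = -128
det = (+1)·(7)·(-271) + (-1)·(1)·(627) + (+1)·(6)·(-451) + (-1)·(2)·(-128) = -4974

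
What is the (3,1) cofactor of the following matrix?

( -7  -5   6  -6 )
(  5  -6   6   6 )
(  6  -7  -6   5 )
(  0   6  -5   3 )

Delete row 3 and column 1; the remaining 3×3 submatrix is [-5 6 -6; -6 6 6; 6 -5 3].
Its determinant is 120.
The cofactor carries sign (−1)^(3+1) = +1, so C_{3,1} = +(120) = 120.

The cofactor is 120.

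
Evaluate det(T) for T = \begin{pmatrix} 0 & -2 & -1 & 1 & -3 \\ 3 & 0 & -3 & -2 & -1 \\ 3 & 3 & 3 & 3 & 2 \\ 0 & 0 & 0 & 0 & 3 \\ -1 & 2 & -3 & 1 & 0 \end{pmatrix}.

Expand along row 4 (it has 4 zeros):
  − (3) · M_45   where M_45 = det([0 -2 -1 1; 3 0 -3 -2; 3 3 3 3; -1 2 -3 1]) = 231
det = (-1)·(3)·(231) = -693

-693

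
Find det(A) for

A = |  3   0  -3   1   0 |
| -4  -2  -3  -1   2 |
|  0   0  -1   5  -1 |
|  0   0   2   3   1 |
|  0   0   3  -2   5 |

A is block upper-triangular with a 2×2 block and a 3×3 block on the diagonal, so its determinant equals the product of the determinants of the diagonal blocks.
det of the 2×2 block = -6
det of the 3×3 block = -39
det = (-6)·(-39) = 234

The determinant is 234.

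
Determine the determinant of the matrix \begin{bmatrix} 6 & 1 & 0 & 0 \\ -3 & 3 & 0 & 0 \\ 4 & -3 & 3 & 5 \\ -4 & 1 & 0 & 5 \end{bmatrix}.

The matrix is block lower-triangular with a 2×2 block and a 2×2 block on the diagonal, so its determinant equals the product of the determinants of the diagonal blocks.
det of the 2×2 block = 21
det of the 2×2 block = 15
det = (21)·(15) = 315

315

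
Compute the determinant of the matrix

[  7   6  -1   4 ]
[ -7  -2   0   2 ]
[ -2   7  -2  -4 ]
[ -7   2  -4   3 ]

-1323

Expand along row 2 (it has 1 zero):
  − (-7) · M_21   where M_21 = det([6 -1 4; 7 -2 -4; 2 -4 3]) = -199
  + (-2) · M_22   where M_22 = det([7 -1 4; -2 -2 -4; -7 -4 3]) = -212
  + (2) · M_24   where M_24 = det([7 6 -1; -2 7 -2; -7 2 -4]) = -177
det = (-1)·(-7)·(-199) + (+1)·(-2)·(-212) + (+1)·(2)·(-177) = -1323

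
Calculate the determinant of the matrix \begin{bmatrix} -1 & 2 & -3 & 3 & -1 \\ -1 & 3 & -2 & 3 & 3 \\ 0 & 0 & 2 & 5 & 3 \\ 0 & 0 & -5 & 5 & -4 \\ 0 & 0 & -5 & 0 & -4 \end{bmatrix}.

The matrix is block upper-triangular with a 2×2 block and a 3×3 block on the diagonal, so its determinant equals the product of the determinants of the diagonal blocks.
det of the 2×2 block = -1
det of the 3×3 block = 35
det = (-1)·(35) = -35

The determinant is -35.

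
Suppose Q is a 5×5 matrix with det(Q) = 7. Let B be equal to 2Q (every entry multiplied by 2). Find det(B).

The determinant is 224.

For a 5×5 matrix, det(2Q) = 2^5·det(Q) = 32·det(Q).
det(B) = (32)·(7) = 224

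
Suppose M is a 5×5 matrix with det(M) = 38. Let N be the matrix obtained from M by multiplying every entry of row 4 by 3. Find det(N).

Scaling one row by 3 multiplies the determinant by 3.
det(N) = (3)·(38) = 114

114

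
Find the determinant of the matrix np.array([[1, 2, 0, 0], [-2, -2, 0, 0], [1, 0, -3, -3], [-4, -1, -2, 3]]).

The matrix is block lower-triangular with a 2×2 block and a 2×2 block on the diagonal, so its determinant equals the product of the determinants of the diagonal blocks.
det of the 2×2 block = 2
det of the 2×2 block = -15
det = (2)·(-15) = -30

-30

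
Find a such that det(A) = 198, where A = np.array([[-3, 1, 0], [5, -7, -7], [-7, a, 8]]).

Expanding along the row containing a, det(A) is linear in a: det(A) = (-21)·a + (177).
Set (-21)·a + (177) = 198  ⇒  (-21)·a = 21  ⇒  a = -1.

-1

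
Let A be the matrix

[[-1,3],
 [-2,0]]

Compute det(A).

6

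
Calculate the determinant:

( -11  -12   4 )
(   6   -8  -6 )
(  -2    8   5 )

The determinant is 256.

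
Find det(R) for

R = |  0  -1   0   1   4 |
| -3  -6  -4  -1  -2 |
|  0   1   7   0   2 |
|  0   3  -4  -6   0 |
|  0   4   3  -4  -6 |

|R| = 240

Expand along column 1 (it has 4 zeros):
  − (-3) · M_21   where M_21 = det([-1 0 1 4; 1 7 0 2; 3 -4 -6 0; 4 3 -4 -6]) = 80
det = (-1)·(-3)·(80) = 240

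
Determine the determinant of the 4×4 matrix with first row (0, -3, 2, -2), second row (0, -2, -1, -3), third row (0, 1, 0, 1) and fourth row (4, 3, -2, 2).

4

Expand along column 1 (it has 3 zeros):
  − (4) · M_41   where M_41 = det([-3 2 -2; -2 -1 -3; 1 0 1]) = -1
det = (-1)·(4)·(-1) = 4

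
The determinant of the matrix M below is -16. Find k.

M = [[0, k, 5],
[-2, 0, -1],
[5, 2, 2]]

Expanding along the row containing k, det(M) is linear in k: det(M) = (-1)·k + (-20).
Set (-1)·k + (-20) = -16  ⇒  (-1)·k = 4  ⇒  k = -4.

k = -4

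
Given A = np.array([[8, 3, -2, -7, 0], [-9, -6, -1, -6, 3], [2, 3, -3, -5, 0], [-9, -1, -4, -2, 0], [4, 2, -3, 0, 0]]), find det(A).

Expand along column 5 (it has 4 zeros):
  − (3) · M_25   where M_25 = det([8 3 -2 -7; 2 3 -3 -5; -9 -1 -4 -2; 4 2 -3 0]) = -442
det = (-1)·(3)·(-442) = 1326

det(A) = 1326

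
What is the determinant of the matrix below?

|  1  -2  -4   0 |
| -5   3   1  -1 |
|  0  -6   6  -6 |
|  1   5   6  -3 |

948

Expand along row 1 (it has 1 zero):
  + (1) · M_11   where M_11 = det([3 1 -1; -6 6 -6; 5 6 -3]) = 72
  − (-2) · M_12   where M_12 = det([-5 1 -1; 0 6 -6; 1 6 -3]) = -90
  + (-4) · M_13   where M_13 = det([-5 3 -1; 0 -6 -6; 1 5 -3]) = -264
det = (+1)·(1)·(72) + (-1)·(-2)·(-90) + (+1)·(-4)·(-264) = 948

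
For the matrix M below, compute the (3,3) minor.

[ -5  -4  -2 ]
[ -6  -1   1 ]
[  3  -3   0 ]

-19

Delete row 3 and column 3; the remaining 2×2 submatrix is [-5 -4; -6 -1].
Its determinant is (-5)·(-1) − (-4)·(-6) = -19.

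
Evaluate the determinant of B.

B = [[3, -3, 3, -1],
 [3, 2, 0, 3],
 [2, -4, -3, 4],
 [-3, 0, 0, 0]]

det(B) = -243

Expand along row 4 (it has 3 zeros):
  − (-3) · M_41   where M_41 = det([-3 3 -1; 2 0 3; -4 -3 4]) = -81
det = (-1)·(-3)·(-81) = -243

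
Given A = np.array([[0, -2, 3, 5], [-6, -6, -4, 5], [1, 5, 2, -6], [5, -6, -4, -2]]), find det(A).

Expand along row 1 (it has 1 zero):
  − (-2) · M_12   where M_12 = det([-6 -4 5; 1 2 -6; 5 -4 -2]) = 210
  + (3) · M_13   where M_13 = det([-6 -6 5; 1 5 -6; 5 -6 -2]) = 289
  − (5) · M_14   where M_14 = det([-6 -6 -4; 1 5 2; 5 -6 -4]) = 88
det = (-1)·(-2)·(210) + (+1)·(3)·(289) + (-1)·(5)·(88) = 847

det(A) = 847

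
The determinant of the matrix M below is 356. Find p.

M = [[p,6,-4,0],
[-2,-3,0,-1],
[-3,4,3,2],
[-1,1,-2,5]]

5

Expanding along the column containing p, det(M) is linear in p: det(M) = (-46)·p + (586).
Set (-46)·p + (586) = 356  ⇒  (-46)·p = -230  ⇒  p = 5.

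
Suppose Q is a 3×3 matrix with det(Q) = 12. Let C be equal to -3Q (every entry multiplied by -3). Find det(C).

For a 3×3 matrix, det(-3Q) = (-3)^3·det(Q) = -27·det(Q).
det(C) = (-27)·(12) = -324

|C| = -324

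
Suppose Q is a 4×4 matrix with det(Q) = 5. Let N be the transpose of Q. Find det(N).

det(Qᵀ) = det(Q).
det(N) = (1)·(5) = 5

det(N) = 5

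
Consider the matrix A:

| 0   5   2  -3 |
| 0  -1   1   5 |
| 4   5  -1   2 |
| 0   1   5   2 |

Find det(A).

Expand along column 1 (it has 3 zeros):
  + (4) · M_31   where M_31 = det([5 2 -3; -1 1 5; 1 5 2]) = -83
det = (+1)·(4)·(-83) = -332

-332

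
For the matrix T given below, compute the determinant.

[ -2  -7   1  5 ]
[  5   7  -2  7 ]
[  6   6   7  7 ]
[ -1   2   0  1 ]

The determinant is 1670.

Expand along row 4 (it has 1 zero):
  − (-1) · M_41   where M_41 = det([-7 1 5; 7 -2 7; 6 7 7]) = 739
  + (2) · M_42   where M_42 = det([-2 1 5; 5 -2 7; 6 7 7]) = 368
  + (1) · M_44   where M_44 = det([-2 -7 1; 5 7 -2; 6 6 7]) = 195
det = (-1)·(-1)·(739) + (+1)·(2)·(368) + (+1)·(1)·(195) = 1670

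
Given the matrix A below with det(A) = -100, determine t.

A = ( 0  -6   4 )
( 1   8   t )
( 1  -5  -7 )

1

Expanding along the row containing t, det(A) is linear in t: det(A) = (-6)·t + (-94).
Set (-6)·t + (-94) = -100  ⇒  (-6)·t = -6  ⇒  t = 1.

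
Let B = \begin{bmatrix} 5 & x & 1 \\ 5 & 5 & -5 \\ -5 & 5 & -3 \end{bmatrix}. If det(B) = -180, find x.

Expanding along the column containing x, det(B) is linear in x: det(B) = (40)·x + (100).
Set (40)·x + (100) = -180  ⇒  (40)·x = -280  ⇒  x = -7.

-7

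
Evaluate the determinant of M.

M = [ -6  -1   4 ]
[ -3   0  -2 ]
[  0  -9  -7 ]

237

Expand along column 1:
  + (-6) · |0 -2; -9 -7| = (-6)·(0 − 18) = 108
  − (-3) · |-1 4; -9 -7| = −(-3)·(7 − (-36)) = 129
Sum: (108) + (129) = 237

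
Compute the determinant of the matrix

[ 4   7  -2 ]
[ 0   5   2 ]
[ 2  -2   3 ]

Expand along row 2:
  + 5 · |4 -2; 2 3| = 5·(12 − (-4)) = 80
  − 2 · |4 7; 2 -2| = −2·(-8 − 14) = 44
Sum: (80) + (44) = 124

The determinant is 124.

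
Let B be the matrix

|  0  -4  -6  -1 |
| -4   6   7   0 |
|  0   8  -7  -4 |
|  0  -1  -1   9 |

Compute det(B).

2764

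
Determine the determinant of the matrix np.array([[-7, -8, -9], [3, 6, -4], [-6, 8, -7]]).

-830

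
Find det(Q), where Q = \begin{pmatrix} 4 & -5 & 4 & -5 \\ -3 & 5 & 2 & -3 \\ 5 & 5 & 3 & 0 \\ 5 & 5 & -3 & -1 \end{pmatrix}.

Expand along row 3 (it has 1 zero):
  + (5) · M_31   where M_31 = det([-5 4 -5; 5 2 -3; 5 -3 -1]) = 140
  − (5) · M_32   where M_32 = det([4 4 -5; -3 2 -3; 5 -3 -1]) = -111
  + (3) · M_33   where M_33 = det([4 -5 -5; -3 5 -3; 5 5 -1]) = 330
det = (+1)·(5)·(140) + (-1)·(5)·(-111) + (+1)·(3)·(330) = 2245

The determinant is 2245.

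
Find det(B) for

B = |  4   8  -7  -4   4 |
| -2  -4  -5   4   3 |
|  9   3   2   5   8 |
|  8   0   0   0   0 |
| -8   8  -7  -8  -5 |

Expand along row 4 (it has 4 zeros):
  − (8) · M_41   where M_41 = det([8 -7 -4 4; -4 -5 4 3; 3 2 5 8; 8 -7 -8 -5]) = 2136
det = (-1)·(8)·(2136) = -17088

The determinant is -17088.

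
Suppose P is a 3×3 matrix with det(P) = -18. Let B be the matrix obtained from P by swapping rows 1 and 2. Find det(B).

The determinant is 18.

Swapping two rows multiplies the determinant by −1.
det(B) = (-1)·(-18) = 18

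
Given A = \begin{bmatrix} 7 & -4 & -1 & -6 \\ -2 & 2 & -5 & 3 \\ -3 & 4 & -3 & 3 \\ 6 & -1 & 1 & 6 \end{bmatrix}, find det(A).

783

Expand along row 1:
  + (7) · M_11   where M_11 = det([2 -5 3; 4 -3 3; -1 1 6]) = 96
  − (-4) · M_12   where M_12 = det([-2 -5 3; -3 -3 3; 6 1 6]) = -93
  + (-1) · M_13   where M_13 = det([-2 2 3; -3 4 3; 6 -1 6]) = -45
  − (-6) · M_14   where M_14 = det([-2 2 -5; -3 4 -3; 6 -1 1]) = 73
det = (+1)·(7)·(96) + (-1)·(-4)·(-93) + (+1)·(-1)·(-45) + (-1)·(-6)·(73) = 783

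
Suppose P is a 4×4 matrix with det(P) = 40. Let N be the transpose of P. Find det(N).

The determinant is 40.

det(Pᵀ) = det(P).
det(N) = (1)·(40) = 40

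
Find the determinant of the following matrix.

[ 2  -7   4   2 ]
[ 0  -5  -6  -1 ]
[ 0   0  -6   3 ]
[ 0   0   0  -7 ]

The matrix is upper triangular, so the determinant is the product of the diagonal entries:
det = (2) · (-5) · (-6) · (-7) = -420

-420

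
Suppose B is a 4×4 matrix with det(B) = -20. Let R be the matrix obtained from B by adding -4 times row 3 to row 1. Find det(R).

Adding a multiple of one row to another leaves the determinant unchanged.
det(R) = (1)·(-20) = -20

|R| = -20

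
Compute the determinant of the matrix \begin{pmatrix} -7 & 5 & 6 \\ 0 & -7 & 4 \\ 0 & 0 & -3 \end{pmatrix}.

-147

The matrix is upper triangular, so the determinant is the product of the diagonal entries:
det = (-7) · (-7) · (-3) = -147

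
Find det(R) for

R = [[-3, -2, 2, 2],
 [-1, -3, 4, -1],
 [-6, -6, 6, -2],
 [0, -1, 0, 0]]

Expand along row 4 (it has 3 zeros):
  + (-1) · M_42   where M_42 = det([-3 2 2; -1 4 -1; -6 6 -2]) = 50
det = (+1)·(-1)·(50) = -50

det(R) = -50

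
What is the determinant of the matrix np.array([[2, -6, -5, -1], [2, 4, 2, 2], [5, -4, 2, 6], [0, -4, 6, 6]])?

64

Expand along row 4 (it has 1 zero):
  + (-4) · M_42   where M_42 = det([2 -5 -1; 2 2 2; 5 2 6]) = 32
  − (6) · M_43   where M_43 = det([2 -6 -1; 2 4 2; 5 -4 6]) = 104
  + (6) · M_44   where M_44 = det([2 -6 -5; 2 4 2; 5 -4 2]) = 136
det = (+1)·(-4)·(32) + (-1)·(6)·(104) + (+1)·(6)·(136) = 64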